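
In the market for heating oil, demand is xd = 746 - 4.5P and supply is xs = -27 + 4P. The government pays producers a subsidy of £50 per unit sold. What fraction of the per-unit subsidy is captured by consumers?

Consumer share = 8/17

Pre-subsidy: 746 - 4.5P = -27 + 4P gives P* = 1546/17, x* = 5725/17.
With the subsidy, sellers receive Ps = Pb + 50 for each unit, where Pb is the price buyers pay.
Supply in terms of Pb becomes xs = -27 + 4(Pb + 50) = 173 + 4Pb. Setting this equal to demand: 746 - 4.5Pb = 173 + 4Pb, so Pb = 1146/17.
Sellers receive Ps = 1146/17 + 50 = 1996/17; x' = 746 − 4.5·(1146/17) = 7525/17.
Buyers' price falls by P* − Pb = 1546/17 − 1146/17 = 400/17; sellers' price rises by Ps − P* = 1996/17 − 1546/17 = 450/17.
So consumers capture (400/17)/50 = 8/17 of each unit of subsidy.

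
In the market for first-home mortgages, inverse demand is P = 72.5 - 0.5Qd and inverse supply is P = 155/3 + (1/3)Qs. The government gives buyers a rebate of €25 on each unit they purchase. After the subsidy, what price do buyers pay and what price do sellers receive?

Buyers pay €45; sellers receive €70

Pre-subsidy: 72.5 - 0.5Q = 155/3 + (1/3)Q gives Q* = 25 and P* = 60.
With the rebate, buyers effectively pay Pb = Ps − 25, where Ps is the price sellers receive.
On the curves, Pb = 72.5 - 0.5Q and Ps = 155/3 + (1/3)Q; the wedge Ps − Pb = 25 gives 155/3 + (1/3)Q − (72.5 - 0.5Q) = 25, so Q' = 55.
Then Pb = 72.5 − 0.5·55 = 45 and Ps = 155/3 + (1/3)·55 = 70.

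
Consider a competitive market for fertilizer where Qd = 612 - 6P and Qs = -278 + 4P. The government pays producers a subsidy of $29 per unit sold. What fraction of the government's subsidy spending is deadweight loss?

DWL / government spending = 29/123

Pre-subsidy: 612 - 6P = -278 + 4P gives P* = 89, Q* = 78.
With the subsidy, sellers receive Ps = Pb + 29 for each unit, where Pb is the price buyers pay.
Supply in terms of Pb becomes Qs = -278 + 4(Pb + 29) = -162 + 4Pb. Setting this equal to demand: 612 - 6Pb = -162 + 4Pb, so Pb = 77.4.
Sellers receive Ps = 77.4 + 29 = 106.4; Q' = 612 − 6·77.4 = 147.6.
ΔCS = ½(78 + 147.6)(89 − 77.4) = 1308.48; ΔPS = ½(78 + 147.6)(106.4 − 89) = 1962.72.
Government spending = 29 × 147.6 = 4280.4.
DWL = ½ × 29 × (147.6 − 78) = 1009.2; fraction = 1009.2 / 4280.4 = 29/123.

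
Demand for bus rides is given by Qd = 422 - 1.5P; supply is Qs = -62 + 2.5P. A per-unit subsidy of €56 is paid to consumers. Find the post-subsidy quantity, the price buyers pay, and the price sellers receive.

Q' = 293; buyers pay €86; sellers receive €142

Pre-subsidy: 422 - 1.5P = -62 + 2.5P gives P* = 121, Q* = 240.5.
With the rebate, buyers effectively pay Pb = Ps − 56, where Ps is the price sellers receive.
Demand in terms of Ps becomes Qd = 422 − 1.5(Ps − 56) = 506 - 1.5Ps. Setting this equal to supply: 506 - 1.5Ps = -62 + 2.5Ps, so Ps = 142.
Buyers pay Pb = 142 − 56 = 86; Q' = -62 + 2.5·142 = 293.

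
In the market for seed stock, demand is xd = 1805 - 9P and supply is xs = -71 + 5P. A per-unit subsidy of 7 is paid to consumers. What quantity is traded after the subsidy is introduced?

x' = 621.5

Pre-subsidy: 1805 - 9P = -71 + 5P gives P* = 134, x* = 599.
With the rebate, buyers effectively pay Pb = Ps − 7, where Ps is the price sellers receive.
Demand in terms of Ps becomes xd = 1805 − 9(Ps − 7) = 1868 - 9Ps. Setting this equal to supply: 1868 - 9Ps = -71 + 5Ps, so Ps = 138.5.
Buyers pay Pb = 138.5 − 7 = 131.5; x' = -71 + 5·138.5 = 621.5.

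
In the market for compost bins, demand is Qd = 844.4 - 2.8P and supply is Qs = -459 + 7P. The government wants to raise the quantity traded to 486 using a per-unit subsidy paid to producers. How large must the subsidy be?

At Q = 486, invert demand for the buyer price: Pb = (844.4 − 486)/2.8 = 128; invert supply for the seller price: Ps = (486 − (-459))/7 = 135.
The subsidy must fill the gap: s = Ps − Pb = 135 − 128 = 7.

Required subsidy s = 7 per unit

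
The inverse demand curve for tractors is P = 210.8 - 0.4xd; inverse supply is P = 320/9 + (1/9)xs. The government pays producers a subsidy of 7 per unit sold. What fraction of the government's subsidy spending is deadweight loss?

DWL / government spending = 315/16402

Pre-subsidy: 210.8 - 0.4x = 320/9 + (1/9)x gives x* = 7886/23 and P* = 1694/23.
With the subsidy, sellers receive Ps = Pb + 7 for each unit, where Pb is the price buyers pay.
On the curves, Pb = 210.8 - 0.4x and Ps = 320/9 + (1/9)x; the wedge Ps − Pb = 7 gives 320/9 + (1/9)x − (210.8 - 0.4x) = 7, so x' = 8201/23.
Then Pb = 210.8 − 0.4·(8201/23) = 1568/23 and Ps = 320/9 + (1/9)·(8201/23) = 1729/23.
ΔCS = ½(7886/23 + 8201/23)(1694/23 − 1568/23) = 1013481/529; ΔPS = ½(7886/23 + 8201/23)(1729/23 − 1694/23) = 563045/1058.
Government spending = 7 × 8201/23 = 57407/23.
DWL = ½ × 7 × (8201/23 − 7886/23) = 2205/46; fraction = (2205/46) / (57407/23) = 315/16402.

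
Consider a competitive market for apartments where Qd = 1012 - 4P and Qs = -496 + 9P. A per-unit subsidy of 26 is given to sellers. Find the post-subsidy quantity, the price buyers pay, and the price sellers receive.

Pre-subsidy: 1012 - 4P = -496 + 9P gives P* = 116, Q* = 548.
With the subsidy, sellers receive Ps = Pb + 26 for each unit, where Pb is the price buyers pay.
Supply in terms of Pb becomes Qs = -496 + 9(Pb + 26) = -262 + 9Pb. Setting this equal to demand: 1012 - 4Pb = -262 + 9Pb, so Pb = 98.
Sellers receive Ps = 98 + 26 = 124; Q' = 1012 − 4·98 = 620.

Q' = 620; buyers pay 98; sellers receive 124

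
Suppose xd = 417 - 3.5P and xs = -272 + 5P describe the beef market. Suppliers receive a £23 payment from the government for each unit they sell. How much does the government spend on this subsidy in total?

Government cost = 70633/17

Pre-subsidy: 417 - 3.5P = -272 + 5P gives P* = 1378/17, x* = 2266/17.
With the subsidy, sellers receive Ps = Pb + 23 for each unit, where Pb is the price buyers pay.
Supply in terms of Pb becomes xs = -272 + 5(Pb + 23) = -157 + 5Pb. Setting this equal to demand: 417 - 3.5Pb = -157 + 5Pb, so Pb = 1148/17.
Sellers receive Ps = 1148/17 + 23 = 1539/17; x' = 417 − 3.5·(1148/17) = 3071/17.
Government outlay = subsidy × quantity = 23 × 3071/17 = 70633/17.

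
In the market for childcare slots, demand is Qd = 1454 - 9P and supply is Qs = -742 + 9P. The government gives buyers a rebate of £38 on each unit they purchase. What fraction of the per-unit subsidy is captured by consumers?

Consumer share = 0.5

Pre-subsidy: 1454 - 9P = -742 + 9P gives P* = 122, Q* = 356.
With the rebate, buyers effectively pay Pb = Ps − 38, where Ps is the price sellers receive.
Demand in terms of Ps becomes Qd = 1454 − 9(Ps − 38) = 1796 - 9Ps. Setting this equal to supply: 1796 - 9Ps = -742 + 9Ps, so Ps = 141.
Buyers pay Pb = 141 − 38 = 103; Q' = -742 + 9·141 = 527.
Buyers' price falls by P* − Pb = 122 − 103 = 19; sellers' price rises by Ps − P* = 141 − 122 = 19.
So consumers capture 19/38 = 0.5 of each unit of subsidy.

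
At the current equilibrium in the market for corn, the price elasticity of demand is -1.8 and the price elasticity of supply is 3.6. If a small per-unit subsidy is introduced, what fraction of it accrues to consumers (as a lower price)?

Consumer share = 2/3

For a small subsidy around the equilibrium, the benefit split depends on the relative slopes, which at a point are proportional to the elasticities.
Buyer share = εs/(εs + |εd|) = 3.6/(3.6 + 1.8) = 2/3; seller share = |εd|/(εs + |εd|) = 1/3.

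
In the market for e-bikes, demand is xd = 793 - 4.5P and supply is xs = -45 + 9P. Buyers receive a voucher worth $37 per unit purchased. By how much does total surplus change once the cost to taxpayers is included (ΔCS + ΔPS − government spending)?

Net change in total surplus = -$2053.5

Pre-subsidy: 793 - 4.5P = -45 + 9P gives P* = 1676/27, x* = 1541/3.
With the rebate, buyers effectively pay Pb = Ps − 37, where Ps is the price sellers receive.
Demand in terms of Ps becomes xd = 793 − 4.5(Ps − 37) = 959.5 - 4.5Ps. Setting this equal to supply: 959.5 - 4.5Ps = -45 + 9Ps, so Ps = 2009/27.
Buyers pay Pb = 2009/27 − 37 = 1010/27; x' = -45 + 9·(2009/27) = 1874/3.
ΔCS = ½(1541/3 + 1874/3)(1676/27 − 1010/27) = 126355/9; ΔPS = ½(1541/3 + 1874/3)(2009/27 − 1676/27) = 126355/18.
Government spending = 37 × 1874/3 = 69338/3.
Net change = 126355/9 + 126355/18 − 69338/3 = -2053.5. The loss equals the DWL triangle ½·37·111.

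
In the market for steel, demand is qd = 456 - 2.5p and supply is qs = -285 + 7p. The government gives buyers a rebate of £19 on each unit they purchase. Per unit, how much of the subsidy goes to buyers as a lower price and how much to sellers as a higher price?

Buyers gain £14 per unit; sellers gain £5 per unit

Pre-subsidy: 456 - 2.5p = -285 + 7p gives p* = 78, q* = 261.
With the rebate, buyers effectively pay pb = ps − 19, where ps is the price sellers receive.
Demand in terms of ps becomes qd = 456 − 2.5(ps − 19) = 503.5 - 2.5ps. Setting this equal to supply: 503.5 - 2.5ps = -285 + 7ps, so ps = 83.
Buyers pay pb = 83 − 19 = 64; q' = -285 + 7·83 = 296.
Buyers' price falls by p* − pb = 78 − 64 = 14; sellers' price rises by ps − p* = 83 − 78 = 5.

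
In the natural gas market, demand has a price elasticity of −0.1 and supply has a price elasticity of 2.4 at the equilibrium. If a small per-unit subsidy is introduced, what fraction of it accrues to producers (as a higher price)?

For a small subsidy around the equilibrium, the benefit split depends on the relative slopes, which at a point are proportional to the elasticities.
Buyer share = εs/(εs + |εd|) = 2.4/(2.4 + 0.1) = 0.96; seller share = |εd|/(εs + |εd|) = 0.04.
So producers capture 0.04 of the subsidy.

Producer share = 0.04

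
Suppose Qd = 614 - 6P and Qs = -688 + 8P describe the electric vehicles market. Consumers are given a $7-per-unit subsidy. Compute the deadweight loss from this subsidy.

Deadweight loss = $84

Pre-subsidy: 614 - 6P = -688 + 8P gives P* = 93, Q* = 56.
With the rebate, buyers effectively pay Pb = Ps − 7, where Ps is the price sellers receive.
Demand in terms of Ps becomes Qd = 614 − 6(Ps − 7) = 656 - 6Ps. Setting this equal to supply: 656 - 6Ps = -688 + 8Ps, so Ps = 96.
Buyers pay Pb = 96 − 7 = 89; Q' = -688 + 8·96 = 80.
The subsidy expands output by 80 − 56 = 24 past the efficient level; on those units the gap between marginal cost and willingness to pay runs from 0 up to 7.
DWL = ½ × 7 × 24 = 84.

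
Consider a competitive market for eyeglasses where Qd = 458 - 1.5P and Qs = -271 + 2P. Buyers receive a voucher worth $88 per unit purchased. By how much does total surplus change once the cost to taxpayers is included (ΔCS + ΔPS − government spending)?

Net change in total surplus = -23232/7

Pre-subsidy: 458 - 1.5P = -271 + 2P gives P* = 1458/7, Q* = 1019/7.
With the rebate, buyers effectively pay Pb = Ps − 88, where Ps is the price sellers receive.
Demand in terms of Ps becomes Qd = 458 − 1.5(Ps − 88) = 590 - 1.5Ps. Setting this equal to supply: 590 - 1.5Ps = -271 + 2Ps, so Ps = 246.
Buyers pay Pb = 246 − 88 = 158; Q' = -271 + 2·246 = 221.
ΔCS = ½(1019/7 + 221)(1458/7 − 158) = 451616/49; ΔPS = ½(1019/7 + 221)(246 − 1458/7) = 338712/49.
Government spending = 88 × 221 = 19448.
Net change = 451616/49 + 338712/49 − 19448 = -23232/7. The loss equals the DWL triangle ½·88·528/7.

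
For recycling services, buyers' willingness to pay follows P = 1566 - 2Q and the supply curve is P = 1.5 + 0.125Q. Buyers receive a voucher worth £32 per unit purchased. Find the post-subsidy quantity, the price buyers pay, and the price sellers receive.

Q' = 12772/17; buyers pay 1078/17; sellers receive 1622/17

Pre-subsidy: 1566 - 2Q = 1.5 + 0.125Q gives Q* = 12516/17 and P* = 1590/17.
With the rebate, buyers effectively pay Pb = Ps − 32, where Ps is the price sellers receive.
On the curves, Pb = 1566 - 2Q and Ps = 1.5 + 0.125Q; the wedge Ps − Pb = 32 gives 1.5 + 0.125Q − (1566 - 2Q) = 32, so Q' = 12772/17.
Then Pb = 1566 − 2·(12772/17) = 1078/17 and Ps = 1.5 + 0.125·(12772/17) = 1622/17.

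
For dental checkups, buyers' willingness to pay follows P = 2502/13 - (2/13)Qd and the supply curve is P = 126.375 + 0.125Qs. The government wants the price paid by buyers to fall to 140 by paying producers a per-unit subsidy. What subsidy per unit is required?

Required subsidy s = 29 per unit

At a buyer price of 140, quantity demanded is 1251 − 6.5·140 = 341.
Sellers supply 341 only when they receive Ps = 126.375 + 0.125·341 = 169.
s = Ps − Pb = 169 − 140 = 29.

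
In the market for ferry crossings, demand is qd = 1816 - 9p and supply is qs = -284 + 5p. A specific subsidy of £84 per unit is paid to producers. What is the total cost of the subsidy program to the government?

Pre-subsidy: 1816 - 9p = -284 + 5p gives p* = 150, q* = 466.
With the subsidy, sellers receive ps = pb + 84 for each unit, where pb is the price buyers pay.
Supply in terms of pb becomes qs = -284 + 5(pb + 84) = 136 + 5pb. Setting this equal to demand: 1816 - 9pb = 136 + 5pb, so pb = 120.
Sellers receive ps = 120 + 84 = 204; q' = 1816 − 9·120 = 736.
Government outlay = subsidy × quantity = 84 × 736 = 61824.

Government cost = £61824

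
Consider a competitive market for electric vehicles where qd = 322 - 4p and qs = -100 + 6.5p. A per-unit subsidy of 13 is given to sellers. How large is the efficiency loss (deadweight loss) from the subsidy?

Deadweight loss = 4394/21

Pre-subsidy: 322 - 4p = -100 + 6.5p gives p* = 844/21, q* = 3386/21.
With the subsidy, sellers receive ps = pb + 13 for each unit, where pb is the price buyers pay.
Supply in terms of pb becomes qs = -100 + 6.5(pb + 13) = -15.5 + 6.5pb. Setting this equal to demand: 322 - 4pb = -15.5 + 6.5pb, so pb = 225/7.
Sellers receive ps = 225/7 + 13 = 316/7; q' = 322 − 4·(225/7) = 1354/7.
The subsidy expands output by 1354/7 − 3386/21 = 676/21 past the efficient level; on those units the gap between marginal cost and willingness to pay runs from 0 up to 13.
DWL = ½ × 13 × 676/21 = 4394/21.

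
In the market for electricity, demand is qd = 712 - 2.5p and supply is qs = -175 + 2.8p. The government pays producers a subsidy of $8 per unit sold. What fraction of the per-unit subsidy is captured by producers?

Pre-subsidy: 712 - 2.5p = -175 + 2.8p gives p* = 8870/53, q* = 15561/53.
With the subsidy, sellers receive ps = pb + 8 for each unit, where pb is the price buyers pay.
Supply in terms of pb becomes qs = -175 + 2.8(pb + 8) = -152.6 + 2.8pb. Setting this equal to demand: 712 - 2.5pb = -152.6 + 2.8pb, so pb = 8646/53.
Sellers receive ps = 8646/53 + 8 = 9070/53; q' = 712 − 2.5·(8646/53) = 16121/53.
Buyers' price falls by p* − pb = 8870/53 − 8646/53 = 224/53; sellers' price rises by ps − p* = 9070/53 − 8870/53 = 200/53.
So producers capture (200/53)/8 = 25/53 of each unit of subsidy.

Producer share = 25/53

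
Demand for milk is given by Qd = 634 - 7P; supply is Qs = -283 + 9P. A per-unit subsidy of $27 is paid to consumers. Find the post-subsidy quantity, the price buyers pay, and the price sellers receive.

Q' = 339.125; buyers pay $42.125; sellers receive $69.125

Pre-subsidy: 634 - 7P = -283 + 9P gives P* = 57.3125, Q* = 232.8125.
With the rebate, buyers effectively pay Pb = Ps − 27, where Ps is the price sellers receive.
Demand in terms of Ps becomes Qd = 634 − 7(Ps − 27) = 823 - 7Ps. Setting this equal to supply: 823 - 7Ps = -283 + 9Ps, so Ps = 69.125.
Buyers pay Pb = 69.125 − 27 = 42.125; Q' = -283 + 9·69.125 = 339.125.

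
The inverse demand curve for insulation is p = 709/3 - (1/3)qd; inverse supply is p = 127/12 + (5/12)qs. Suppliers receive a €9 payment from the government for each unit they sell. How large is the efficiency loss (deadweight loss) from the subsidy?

Pre-subsidy: 709/3 - (1/3)q = 127/12 + (5/12)q gives q* = 301 and p* = 136.
With the subsidy, sellers receive ps = pb + 9 for each unit, where pb is the price buyers pay.
On the curves, pb = 709/3 - (1/3)q and ps = 127/12 + (5/12)q; the wedge ps − pb = 9 gives 127/12 + (5/12)q − (709/3 - (1/3)q) = 9, so q' = 313.
Then pb = 709/3 − (1/3)·313 = 132 and ps = 127/12 + (5/12)·313 = 141.
The subsidy expands output by 313 − 301 = 12 past the efficient level; on those units the gap between marginal cost and willingness to pay runs from 0 up to 9.
DWL = ½ × 9 × 12 = 54.

Deadweight loss = €54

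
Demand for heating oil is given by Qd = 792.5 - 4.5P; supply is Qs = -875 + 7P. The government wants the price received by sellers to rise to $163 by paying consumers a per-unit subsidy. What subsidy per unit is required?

At a seller price of 163, quantity supplied is -875 + 7·163 = 266.
Buyers absorb 266 only when they pay Pb with 792.5 − 4.5·Pb = 266, i.e. Pb = 117.
s = Ps − Pb = 163 − 117 = 46.

Required subsidy s = $46 per unit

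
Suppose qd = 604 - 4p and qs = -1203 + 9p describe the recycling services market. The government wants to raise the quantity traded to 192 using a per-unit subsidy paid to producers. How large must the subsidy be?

At q = 192, invert demand for the buyer price: pb = (604 − 192)/4 = 103; invert supply for the seller price: ps = (192 − (-1203))/9 = 155.
The subsidy must fill the gap: s = ps − pb = 155 − 103 = 52.

Required subsidy s = 52 per unit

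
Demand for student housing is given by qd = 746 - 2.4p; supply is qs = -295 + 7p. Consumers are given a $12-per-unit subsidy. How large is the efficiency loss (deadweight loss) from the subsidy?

Deadweight loss = 6048/47

Pre-subsidy: 746 - 2.4p = -295 + 7p gives p* = 5205/47, q* = 22570/47.
With the rebate, buyers effectively pay pb = ps − 12, where ps is the price sellers receive.
Demand in terms of ps becomes qd = 746 − 2.4(ps − 12) = 774.8 - 2.4ps. Setting this equal to supply: 774.8 - 2.4ps = -295 + 7ps, so ps = 5349/47.
Buyers pay pb = 5349/47 − 12 = 4785/47; q' = -295 + 7·(5349/47) = 23578/47.
The subsidy expands output by 23578/47 − 22570/47 = 1008/47 past the efficient level; on those units the gap between marginal cost and willingness to pay runs from 0 up to 12.
DWL = ½ × 12 × 1008/47 = 6048/47.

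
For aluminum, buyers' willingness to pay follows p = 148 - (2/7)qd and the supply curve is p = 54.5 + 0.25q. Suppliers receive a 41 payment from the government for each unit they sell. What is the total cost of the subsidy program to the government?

Government cost = 154406/15

Pre-subsidy: 148 - (2/7)q = 54.5 + 0.25q gives q* = 2618/15 and p* = 1472/15.
With the subsidy, sellers receive ps = pb + 41 for each unit, where pb is the price buyers pay.
On the curves, pb = 148 - (2/7)q and ps = 54.5 + 0.25q; the wedge ps − pb = 41 gives 54.5 + 0.25q − (148 - (2/7)q) = 41, so q' = 3766/15.
Then pb = 148 − (2/7)·(3766/15) = 1144/15 and ps = 54.5 + 0.25·(3766/15) = 1759/15.
Government outlay = subsidy × quantity = 41 × 3766/15 = 154406/15.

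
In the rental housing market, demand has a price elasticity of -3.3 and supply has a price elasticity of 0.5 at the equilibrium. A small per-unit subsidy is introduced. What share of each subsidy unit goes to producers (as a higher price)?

Producer share = 33/38

For a small subsidy around the equilibrium, the benefit split depends on the relative slopes, which at a point are proportional to the elasticities.
Buyer share = εs/(εs + |εd|) = 0.5/(0.5 + 3.3) = 5/38; seller share = |εd|/(εs + |εd|) = 33/38.
So producers capture 33/38 of the subsidy.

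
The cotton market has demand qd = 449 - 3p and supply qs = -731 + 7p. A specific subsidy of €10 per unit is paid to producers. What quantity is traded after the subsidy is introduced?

Pre-subsidy: 449 - 3p = -731 + 7p gives p* = 118, q* = 95.
With the subsidy, sellers receive ps = pb + 10 for each unit, where pb is the price buyers pay.
Supply in terms of pb becomes qs = -731 + 7(pb + 10) = -661 + 7pb. Setting this equal to demand: 449 - 3pb = -661 + 7pb, so pb = 111.
Sellers receive ps = 111 + 10 = 121; q' = 449 − 3·111 = 116.

q' = 116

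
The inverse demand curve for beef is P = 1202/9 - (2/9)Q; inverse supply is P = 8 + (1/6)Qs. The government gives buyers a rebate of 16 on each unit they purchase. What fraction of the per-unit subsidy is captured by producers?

Producer share = 3/7

Pre-subsidy: 1202/9 - (2/9)Q = 8 + (1/6)Q gives Q* = 2260/7 and P* = 1298/21.
With the rebate, buyers effectively pay Pb = Ps − 16, where Ps is the price sellers receive.
On the curves, Pb = 1202/9 - (2/9)Q and Ps = 8 + (1/6)Q; the wedge Ps − Pb = 16 gives 8 + (1/6)Q − (1202/9 - (2/9)Q) = 16, so Q' = 364.
Then Pb = 1202/9 − (2/9)·364 = 158/3 and Ps = 8 + (1/6)·364 = 206/3.
Buyers' price falls by P* − Pb = 1298/21 − 158/3 = 64/7; sellers' price rises by Ps − P* = 206/3 − 1298/21 = 48/7.
So producers capture (48/7)/16 = 3/7 of each unit of subsidy.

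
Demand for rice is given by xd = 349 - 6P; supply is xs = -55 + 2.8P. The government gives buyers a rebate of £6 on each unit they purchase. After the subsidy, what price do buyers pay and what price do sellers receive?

Pre-subsidy: 349 - 6P = -55 + 2.8P gives P* = 505/11, x* = 809/11.
With the rebate, buyers effectively pay Pb = Ps − 6, where Ps is the price sellers receive.
Demand in terms of Ps becomes xd = 349 − 6(Ps − 6) = 385 - 6Ps. Setting this equal to supply: 385 - 6Ps = -55 + 2.8Ps, so Ps = 50.
Buyers pay Pb = 50 − 6 = 44; x' = -55 + 2.8·50 = 85.

Buyers pay £44; sellers receive £50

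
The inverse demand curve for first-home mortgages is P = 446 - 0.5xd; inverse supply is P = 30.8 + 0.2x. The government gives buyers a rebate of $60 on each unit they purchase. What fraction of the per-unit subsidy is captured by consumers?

Consumer share = 5/7

Pre-subsidy: 446 - 0.5x = 30.8 + 0.2x gives x* = 4152/7 and P* = 1046/7.
With the rebate, buyers effectively pay Pb = Ps − 60, where Ps is the price sellers receive.
On the curves, Pb = 446 - 0.5x and Ps = 30.8 + 0.2x; the wedge Ps − Pb = 60 gives 30.8 + 0.2x − (446 - 0.5x) = 60, so x' = 4752/7.
Then Pb = 446 − 0.5·(4752/7) = 746/7 and Ps = 30.8 + 0.2·(4752/7) = 1166/7.
Buyers' price falls by P* − Pb = 1046/7 − 746/7 = 300/7; sellers' price rises by Ps − P* = 1166/7 − 1046/7 = 120/7.
So consumers capture (300/7)/60 = 5/7 of each unit of subsidy.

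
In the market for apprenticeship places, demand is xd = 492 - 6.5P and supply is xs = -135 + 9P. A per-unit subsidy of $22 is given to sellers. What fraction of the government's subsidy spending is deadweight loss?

DWL / government spending = 143/1075

Pre-subsidy: 492 - 6.5P = -135 + 9P gives P* = 1254/31, x* = 7101/31.
With the subsidy, sellers receive Ps = Pb + 22 for each unit, where Pb is the price buyers pay.
Supply in terms of Pb becomes xs = -135 + 9(Pb + 22) = 63 + 9Pb. Setting this equal to demand: 492 - 6.5Pb = 63 + 9Pb, so Pb = 858/31.
Sellers receive Ps = 858/31 + 22 = 1540/31; x' = 492 − 6.5·(858/31) = 9675/31.
ΔCS = ½(7101/31 + 9675/31)(1254/31 − 858/31) = 3321648/961; ΔPS = ½(7101/31 + 9675/31)(1540/31 − 1254/31) = 2398968/961.
Government spending = 22 × 9675/31 = 212850/31.
DWL = ½ × 22 × (9675/31 − 7101/31) = 28314/31; fraction = (28314/31) / (212850/31) = 143/1075.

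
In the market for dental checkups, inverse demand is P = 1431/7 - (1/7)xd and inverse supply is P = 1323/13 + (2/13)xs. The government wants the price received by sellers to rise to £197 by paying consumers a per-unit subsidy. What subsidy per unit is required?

At a seller price of 197, quantity supplied is -661.5 + 6.5·197 = 619.
Buyers absorb 619 only when they pay Pb = 1431/7 − (1/7)·619 = 116.
s = Ps − Pb = 197 − 116 = 81.

Required subsidy s = £81 per unit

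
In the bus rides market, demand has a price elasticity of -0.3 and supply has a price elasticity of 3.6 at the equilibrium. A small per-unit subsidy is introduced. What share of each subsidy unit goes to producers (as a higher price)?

For a small subsidy around the equilibrium, the benefit split depends on the relative slopes, which at a point are proportional to the elasticities.
Buyer share = εs/(εs + |εd|) = 3.6/(3.6 + 0.3) = 12/13; seller share = |εd|/(εs + |εd|) = 1/13.
So producers capture 1/13 of the subsidy.

Producer share = 1/13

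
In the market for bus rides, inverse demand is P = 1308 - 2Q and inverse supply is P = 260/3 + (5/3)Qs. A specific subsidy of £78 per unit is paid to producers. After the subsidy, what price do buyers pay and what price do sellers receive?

Buyers pay 6592/11; sellers receive 7450/11

Pre-subsidy: 1308 - 2Q = 260/3 + (5/3)Q gives Q* = 3664/11 and P* = 7060/11.
With the subsidy, sellers receive Ps = Pb + 78 for each unit, where Pb is the price buyers pay.
On the curves, Pb = 1308 - 2Q and Ps = 260/3 + (5/3)Q; the wedge Ps − Pb = 78 gives 260/3 + (5/3)Q − (1308 - 2Q) = 78, so Q' = 3898/11.
Then Pb = 1308 − 2·(3898/11) = 6592/11 and Ps = 260/3 + (5/3)·(3898/11) = 7450/11.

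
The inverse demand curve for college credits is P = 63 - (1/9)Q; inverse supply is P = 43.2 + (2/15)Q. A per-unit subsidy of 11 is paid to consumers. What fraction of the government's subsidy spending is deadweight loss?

Pre-subsidy: 63 - (1/9)Q = 43.2 + (2/15)Q gives Q* = 81 and P* = 54.
With the rebate, buyers effectively pay Pb = Ps − 11, where Ps is the price sellers receive.
On the curves, Pb = 63 - (1/9)Q and Ps = 43.2 + (2/15)Q; the wedge Ps − Pb = 11 gives 43.2 + (2/15)Q − (63 - (1/9)Q) = 11, so Q' = 126.
Then Pb = 63 − (1/9)·126 = 49 and Ps = 43.2 + (2/15)·126 = 60.
ΔCS = ½(81 + 126)(54 − 49) = 517.5; ΔPS = ½(81 + 126)(60 − 54) = 621.
Government spending = 11 × 126 = 1386.
DWL = ½ × 11 × (126 − 81) = 247.5; fraction = 247.5 / 1386 = 5/28.

DWL / government spending = 5/28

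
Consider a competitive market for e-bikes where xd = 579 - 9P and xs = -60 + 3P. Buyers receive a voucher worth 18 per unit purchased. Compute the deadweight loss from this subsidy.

Deadweight loss = 364.5

Pre-subsidy: 579 - 9P = -60 + 3P gives P* = 53.25, x* = 99.75.
With the rebate, buyers effectively pay Pb = Ps − 18, where Ps is the price sellers receive.
Demand in terms of Ps becomes xd = 579 − 9(Ps − 18) = 741 - 9Ps. Setting this equal to supply: 741 - 9Ps = -60 + 3Ps, so Ps = 66.75.
Buyers pay Pb = 66.75 − 18 = 48.75; x' = -60 + 3·66.75 = 140.25.
The subsidy expands output by 140.25 − 99.75 = 40.5 past the efficient level; on those units the gap between marginal cost and willingness to pay runs from 0 up to 18.
DWL = ½ × 18 × 40.5 = 364.5.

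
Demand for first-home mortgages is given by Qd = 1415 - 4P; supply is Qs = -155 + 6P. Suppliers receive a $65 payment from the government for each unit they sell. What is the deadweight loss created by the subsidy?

Pre-subsidy: 1415 - 4P = -155 + 6P gives P* = 157, Q* = 787.
With the subsidy, sellers receive Ps = Pb + 65 for each unit, where Pb is the price buyers pay.
Supply in terms of Pb becomes Qs = -155 + 6(Pb + 65) = 235 + 6Pb. Setting this equal to demand: 1415 - 4Pb = 235 + 6Pb, so Pb = 118.
Sellers receive Ps = 118 + 65 = 183; Q' = 1415 − 4·118 = 943.
The subsidy expands output by 943 − 787 = 156 past the efficient level; on those units the gap between marginal cost and willingness to pay runs from 0 up to 65.
DWL = ½ × 65 × 156 = 5070.

Deadweight loss = $5070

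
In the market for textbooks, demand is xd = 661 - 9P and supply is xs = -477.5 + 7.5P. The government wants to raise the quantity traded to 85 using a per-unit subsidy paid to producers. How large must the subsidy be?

Required subsidy s = 11 per unit

At x = 85, invert demand for the buyer price: Pb = (661 − 85)/9 = 64; invert supply for the seller price: Ps = (85 − (-477.5))/7.5 = 75.
The subsidy must fill the gap: s = Ps − Pb = 75 − 64 = 11.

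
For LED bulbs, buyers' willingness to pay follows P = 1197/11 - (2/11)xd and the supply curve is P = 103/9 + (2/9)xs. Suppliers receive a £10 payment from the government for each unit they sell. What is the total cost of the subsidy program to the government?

Pre-subsidy: 1197/11 - (2/11)x = 103/9 + (2/9)x gives x* = 241 and P* = 65.
With the subsidy, sellers receive Ps = Pb + 10 for each unit, where Pb is the price buyers pay.
On the curves, Pb = 1197/11 - (2/11)x and Ps = 103/9 + (2/9)x; the wedge Ps − Pb = 10 gives 103/9 + (2/9)x − (1197/11 - (2/11)x) = 10, so x' = 265.75.
Then Pb = 1197/11 − (2/11)·265.75 = 60.5 and Ps = 103/9 + (2/9)·265.75 = 70.5.
Government outlay = subsidy × quantity = 10 × 265.75 = 2657.5.

Government cost = £2657.5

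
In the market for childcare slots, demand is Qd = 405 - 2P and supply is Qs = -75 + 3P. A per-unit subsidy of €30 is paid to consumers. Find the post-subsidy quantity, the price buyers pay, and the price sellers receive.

Pre-subsidy: 405 - 2P = -75 + 3P gives P* = 96, Q* = 213.
With the rebate, buyers effectively pay Pb = Ps − 30, where Ps is the price sellers receive.
Demand in terms of Ps becomes Qd = 405 − 2(Ps − 30) = 465 - 2Ps. Setting this equal to supply: 465 - 2Ps = -75 + 3Ps, so Ps = 108.
Buyers pay Pb = 108 − 30 = 78; Q' = -75 + 3·108 = 249.

Q' = 249; buyers pay €78; sellers receive €108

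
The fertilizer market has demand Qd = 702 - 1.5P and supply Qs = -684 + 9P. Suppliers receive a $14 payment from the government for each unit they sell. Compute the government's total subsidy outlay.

Government cost = $7308

Pre-subsidy: 702 - 1.5P = -684 + 9P gives P* = 132, Q* = 504.
With the subsidy, sellers receive Ps = Pb + 14 for each unit, where Pb is the price buyers pay.
Supply in terms of Pb becomes Qs = -684 + 9(Pb + 14) = -558 + 9Pb. Setting this equal to demand: 702 - 1.5Pb = -558 + 9Pb, so Pb = 120.
Sellers receive Ps = 120 + 14 = 134; Q' = 702 − 1.5·120 = 522.
Government outlay = subsidy × quantity = 14 × 522 = 7308.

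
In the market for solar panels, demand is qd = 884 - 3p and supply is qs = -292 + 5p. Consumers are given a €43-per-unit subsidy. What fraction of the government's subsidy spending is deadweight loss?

DWL / government spending = 645/8378

Pre-subsidy: 884 - 3p = -292 + 5p gives p* = 147, q* = 443.
With the rebate, buyers effectively pay pb = ps − 43, where ps is the price sellers receive.
Demand in terms of ps becomes qd = 884 − 3(ps − 43) = 1013 - 3ps. Setting this equal to supply: 1013 - 3ps = -292 + 5ps, so ps = 163.125.
Buyers pay pb = 163.125 − 43 = 120.125; q' = -292 + 5·163.125 = 523.625.
ΔCS = ½(443 + 523.625)(147 − 120.125) = 12989.0234375; ΔPS = ½(443 + 523.625)(163.125 − 147) = 7793.4140625.
Government spending = 43 × 523.625 = 22515.875.
DWL = ½ × 43 × (523.625 − 443) = 1733.4375; fraction = 1733.4375 / 22515.875 = 645/8378.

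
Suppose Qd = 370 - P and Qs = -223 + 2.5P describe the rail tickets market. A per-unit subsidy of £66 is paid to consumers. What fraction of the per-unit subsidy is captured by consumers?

Consumer share = 5/7

Pre-subsidy: 370 - P = -223 + 2.5P gives P* = 1186/7, Q* = 1404/7.
With the rebate, buyers effectively pay Pb = Ps − 66, where Ps is the price sellers receive.
Demand in terms of Ps becomes Qd = 370 − 1(Ps − 66) = 436 - Ps. Setting this equal to supply: 436 - Ps = -223 + 2.5Ps, so Ps = 1318/7.
Buyers pay Pb = 1318/7 − 66 = 856/7; Q' = -223 + 2.5·(1318/7) = 1734/7.
Buyers' price falls by P* − Pb = 1186/7 − 856/7 = 330/7; sellers' price rises by Ps − P* = 1318/7 − 1186/7 = 132/7.
So consumers capture (330/7)/66 = 5/7 of each unit of subsidy.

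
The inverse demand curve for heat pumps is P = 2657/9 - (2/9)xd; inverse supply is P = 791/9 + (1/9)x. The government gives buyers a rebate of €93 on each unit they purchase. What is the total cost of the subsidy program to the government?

Pre-subsidy: 2657/9 - (2/9)x = 791/9 + (1/9)x gives x* = 622 and P* = 157.
With the rebate, buyers effectively pay Pb = Ps − 93, where Ps is the price sellers receive.
On the curves, Pb = 2657/9 - (2/9)x and Ps = 791/9 + (1/9)x; the wedge Ps − Pb = 93 gives 791/9 + (1/9)x − (2657/9 - (2/9)x) = 93, so x' = 901.
Then Pb = 2657/9 − (2/9)·901 = 95 and Ps = 791/9 + (1/9)·901 = 188.
Government outlay = subsidy × quantity = 93 × 901 = 83793.

Government cost = €83793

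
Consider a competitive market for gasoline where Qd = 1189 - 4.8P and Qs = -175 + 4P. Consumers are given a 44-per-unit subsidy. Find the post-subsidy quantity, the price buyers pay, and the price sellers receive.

Q' = 541; buyers pay 135; sellers receive 179

Pre-subsidy: 1189 - 4.8P = -175 + 4P gives P* = 155, Q* = 445.
With the rebate, buyers effectively pay Pb = Ps − 44, where Ps is the price sellers receive.
Demand in terms of Ps becomes Qd = 1189 − 4.8(Ps − 44) = 1400.2 - 4.8Ps. Setting this equal to supply: 1400.2 - 4.8Ps = -175 + 4Ps, so Ps = 179.
Buyers pay Pb = 179 − 44 = 135; Q' = -175 + 4·179 = 541.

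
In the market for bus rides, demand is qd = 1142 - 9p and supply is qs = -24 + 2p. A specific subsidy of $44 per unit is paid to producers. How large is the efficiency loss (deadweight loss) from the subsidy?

Pre-subsidy: 1142 - 9p = -24 + 2p gives p* = 106, q* = 188.
With the subsidy, sellers receive ps = pb + 44 for each unit, where pb is the price buyers pay.
Supply in terms of pb becomes qs = -24 + 2(pb + 44) = 64 + 2pb. Setting this equal to demand: 1142 - 9pb = 64 + 2pb, so pb = 98.
Sellers receive ps = 98 + 44 = 142; q' = 1142 − 9·98 = 260.
The subsidy expands output by 260 − 188 = 72 past the efficient level; on those units the gap between marginal cost and willingness to pay runs from 0 up to 44.
DWL = ½ × 44 × 72 = 1584.

Deadweight loss = $1584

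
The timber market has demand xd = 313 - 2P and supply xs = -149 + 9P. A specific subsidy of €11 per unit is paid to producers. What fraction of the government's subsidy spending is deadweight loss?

DWL / government spending = 9/247

Pre-subsidy: 313 - 2P = -149 + 9P gives P* = 42, x* = 229.
With the subsidy, sellers receive Ps = Pb + 11 for each unit, where Pb is the price buyers pay.
Supply in terms of Pb becomes xs = -149 + 9(Pb + 11) = -50 + 9Pb. Setting this equal to demand: 313 - 2Pb = -50 + 9Pb, so Pb = 33.
Sellers receive Ps = 33 + 11 = 44; x' = 313 − 2·33 = 247.
ΔCS = ½(229 + 247)(42 − 33) = 2142; ΔPS = ½(229 + 247)(44 − 42) = 476.
Government spending = 11 × 247 = 2717.
DWL = ½ × 11 × (247 − 229) = 99; fraction = 99 / 2717 = 9/247.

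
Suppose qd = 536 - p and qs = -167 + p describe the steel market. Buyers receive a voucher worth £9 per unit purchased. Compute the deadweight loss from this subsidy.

Pre-subsidy: 536 - p = -167 + p gives p* = 351.5, q* = 184.5.
With the rebate, buyers effectively pay pb = ps − 9, where ps is the price sellers receive.
Demand in terms of ps becomes qd = 536 − 1(ps − 9) = 545 - ps. Setting this equal to supply: 545 - ps = -167 + ps, so ps = 356.
Buyers pay pb = 356 − 9 = 347; q' = -167 + 1·356 = 189.
The subsidy expands output by 189 − 184.5 = 4.5 past the efficient level; on those units the gap between marginal cost and willingness to pay runs from 0 up to 9.
DWL = ½ × 9 × 4.5 = 20.25.

Deadweight loss = £20.25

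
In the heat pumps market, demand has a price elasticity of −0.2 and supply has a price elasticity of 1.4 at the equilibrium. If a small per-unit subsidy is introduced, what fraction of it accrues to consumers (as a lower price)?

Consumer share = 0.875

For a small subsidy around the equilibrium, the benefit split depends on the relative slopes, which at a point are proportional to the elasticities.
Buyer share = εs/(εs + |εd|) = 1.4/(1.4 + 0.2) = 0.875; seller share = |εd|/(εs + |εd|) = 0.125.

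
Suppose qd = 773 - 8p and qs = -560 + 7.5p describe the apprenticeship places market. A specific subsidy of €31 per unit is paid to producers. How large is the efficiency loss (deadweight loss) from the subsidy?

Deadweight loss = €1860

Pre-subsidy: 773 - 8p = -560 + 7.5p gives p* = 86, q* = 85.
With the subsidy, sellers receive ps = pb + 31 for each unit, where pb is the price buyers pay.
Supply in terms of pb becomes qs = -560 + 7.5(pb + 31) = -327.5 + 7.5pb. Setting this equal to demand: 773 - 8pb = -327.5 + 7.5pb, so pb = 71.
Sellers receive ps = 71 + 31 = 102; q' = 773 − 8·71 = 205.
The subsidy expands output by 205 − 85 = 120 past the efficient level; on those units the gap between marginal cost and willingness to pay runs from 0 up to 31.
DWL = ½ × 31 × 120 = 1860.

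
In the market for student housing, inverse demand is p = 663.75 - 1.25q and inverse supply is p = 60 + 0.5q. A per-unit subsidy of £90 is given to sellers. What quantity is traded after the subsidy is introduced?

Pre-subsidy: 663.75 - 1.25q = 60 + 0.5q gives q* = 345 and p* = 232.5.
With the subsidy, sellers receive ps = pb + 90 for each unit, where pb is the price buyers pay.
On the curves, pb = 663.75 - 1.25q and ps = 60 + 0.5q; the wedge ps − pb = 90 gives 60 + 0.5q − (663.75 - 1.25q) = 90, so q' = 2775/7.
Then pb = 663.75 − 1.25·(2775/7) = 2355/14 and ps = 60 + 0.5·(2775/7) = 3615/14.

q' = 2775/7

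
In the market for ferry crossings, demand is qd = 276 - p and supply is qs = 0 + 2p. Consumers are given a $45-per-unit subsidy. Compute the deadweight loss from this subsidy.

Deadweight loss = $675

Pre-subsidy: 276 - p = 0 + 2p gives p* = 92, q* = 184.
With the rebate, buyers effectively pay pb = ps − 45, where ps is the price sellers receive.
Demand in terms of ps becomes qd = 276 − 1(ps − 45) = 321 - ps. Setting this equal to supply: 321 - ps = 0 + 2ps, so ps = 107.
Buyers pay pb = 107 − 45 = 62; q' = 0 + 2·107 = 214.
The subsidy expands output by 214 − 184 = 30 past the efficient level; on those units the gap between marginal cost and willingness to pay runs from 0 up to 45.
DWL = ½ × 45 × 30 = 675.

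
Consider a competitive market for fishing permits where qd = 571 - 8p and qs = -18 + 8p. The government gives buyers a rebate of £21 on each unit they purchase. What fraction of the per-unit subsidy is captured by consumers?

Consumer share = 0.5

Pre-subsidy: 571 - 8p = -18 + 8p gives p* = 36.8125, q* = 276.5.
With the rebate, buyers effectively pay pb = ps − 21, where ps is the price sellers receive.
Demand in terms of ps becomes qd = 571 − 8(ps − 21) = 739 - 8ps. Setting this equal to supply: 739 - 8ps = -18 + 8ps, so ps = 47.3125.
Buyers pay pb = 47.3125 − 21 = 26.3125; q' = -18 + 8·47.3125 = 360.5.
Buyers' price falls by p* − pb = 36.8125 − 26.3125 = 10.5; sellers' price rises by ps − p* = 47.3125 − 36.8125 = 10.5.
So consumers capture 10.5/21 = 0.5 of each unit of subsidy.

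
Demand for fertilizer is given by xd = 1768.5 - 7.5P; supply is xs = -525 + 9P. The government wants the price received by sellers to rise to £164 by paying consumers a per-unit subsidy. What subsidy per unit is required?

At a seller price of 164, quantity supplied is -525 + 9·164 = 951.
Buyers absorb 951 only when they pay Pb with 1768.5 − 7.5·Pb = 951, i.e. Pb = 109.
s = Ps − Pb = 164 − 109 = 55.

Required subsidy s = £55 per unit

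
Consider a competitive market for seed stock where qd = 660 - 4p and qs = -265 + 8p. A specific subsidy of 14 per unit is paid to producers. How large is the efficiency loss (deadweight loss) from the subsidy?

Pre-subsidy: 660 - 4p = -265 + 8p gives p* = 925/12, q* = 1055/3.
With the subsidy, sellers receive ps = pb + 14 for each unit, where pb is the price buyers pay.
Supply in terms of pb becomes qs = -265 + 8(pb + 14) = -153 + 8pb. Setting this equal to demand: 660 - 4pb = -153 + 8pb, so pb = 67.75.
Sellers receive ps = 67.75 + 14 = 81.75; q' = 660 − 4·67.75 = 389.
The subsidy expands output by 389 − 1055/3 = 112/3 past the efficient level; on those units the gap between marginal cost and willingness to pay runs from 0 up to 14.
DWL = ½ × 14 × 112/3 = 784/3.

Deadweight loss = 784/3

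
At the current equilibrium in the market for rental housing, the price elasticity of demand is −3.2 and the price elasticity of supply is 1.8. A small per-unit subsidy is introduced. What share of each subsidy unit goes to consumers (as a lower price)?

Consumer share = 0.36

For a small subsidy around the equilibrium, the benefit split depends on the relative slopes, which at a point are proportional to the elasticities.
Buyer share = εs/(εs + |εd|) = 1.8/(1.8 + 3.2) = 0.36; seller share = |εd|/(εs + |εd|) = 0.64.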